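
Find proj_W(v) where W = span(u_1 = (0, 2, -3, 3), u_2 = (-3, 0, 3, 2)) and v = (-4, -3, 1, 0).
proj_W(v) = (-909/475, -306/475, 72/25, 147/475)

Set up U = [u_1 | ... | u_2] ∈ R^(4×2). The projector onto W = col(U) is P = U (U^T U)^(-1) U^T.
Compute U^T U =
  [22, -3]
  [-3, 22],
and U^T v = (-9, 15).
Solve U^T U · c = U^T v for the coefficients: c = (-153/475, 303/475). The projection is proj_W(v) = U c.
Check: (v - proj_W(v)) · u_1 = 0  (should be 0).
Check: (v - proj_W(v)) · u_2 = 0  (should be 0).
Result: proj_W(v) = (-909/475, -306/475, 72/25, 147/475).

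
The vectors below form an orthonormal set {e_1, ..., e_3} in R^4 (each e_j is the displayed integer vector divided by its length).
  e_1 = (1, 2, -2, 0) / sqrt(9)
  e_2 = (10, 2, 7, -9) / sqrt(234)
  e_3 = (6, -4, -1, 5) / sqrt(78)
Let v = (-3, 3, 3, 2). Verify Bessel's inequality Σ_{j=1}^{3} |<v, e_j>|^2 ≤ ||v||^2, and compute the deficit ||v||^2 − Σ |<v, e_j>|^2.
Σ |<v, e_j>|^2 = 29/3; ||v||^2 = 31; deficit = 64/3

Write each e_j = u_j / sqrt(<u_j, u_j>) where u_j is the displayed integer vector. Then <v, e_j> = <v, u_j> / sqrt(<u_j, u_j>), so |<v, e_j>|^2 = <v, u_j>^2 / <u_j, u_j>.
Coefficients: <v, e_1> = -3/sqrt(9), <v, e_2> = -21/sqrt(234), <v, e_3> = -23/sqrt(78).
Square and sum: Σ |<v, e_j>|^2 = 29/3.
Compute ||v||^2 = v·v = 31.
Deficit = 31 − 29/3 = 64/3 ≥ 0, confirming Bessel's inequality. (The deficit equals ||v − Σ <v,e_j> e_j||^2, the squared distance from v to span{e_j}.)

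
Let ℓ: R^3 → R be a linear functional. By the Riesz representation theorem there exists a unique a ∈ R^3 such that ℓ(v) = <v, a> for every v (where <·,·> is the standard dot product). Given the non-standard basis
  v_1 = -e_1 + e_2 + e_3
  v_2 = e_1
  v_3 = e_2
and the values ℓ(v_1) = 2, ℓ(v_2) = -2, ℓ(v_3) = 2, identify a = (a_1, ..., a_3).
a = (-2, 2, -2)

Write a = (a_1, ..., a_3) in the standard basis. For each basis vector v_i, ℓ(v_i) = <v_i, a> is a linear equation in the a_j's. Collect the n equations into a matrix system V a = ℓ, where row i of V is v_i (expressed in the standard basis). Since V is invertible (lower-triangular with 1s on the diagonal, up to permutation), solve by back-substitution:
  V =
[[-1, 1, 1],
 [1, 0, 0],
 [0, 1, 0]]
  V a = (2, -2, 2)
Solving gives a = (-2, 2, -2).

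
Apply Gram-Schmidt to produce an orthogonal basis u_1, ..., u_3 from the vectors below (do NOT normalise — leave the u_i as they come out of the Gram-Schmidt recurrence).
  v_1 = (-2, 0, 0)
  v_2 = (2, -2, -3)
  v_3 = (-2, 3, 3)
Orthogonal basis:
  u_1 = (-2, 0, 0)
  u_2 = (0, -2, -3)
  u_3 = (0, 9/13, -6/13)

Apply the Gram-Schmidt recurrence
  u_1 = v_1
  u_i = v_i − Σ_{j<i} ((v_i · u_j) / (u_j · u_j)) · u_j.

Step by step this gives:
  u_1 = (-2, 0, 0)
  u_2 = (0, -2, -3)
  u_3 = (0, 9/13, -6/13)

Orthogonality check:
  u_2 · u_1 = 0 (should be 0)
  u_3 · u_1 = 0 (should be 0)
  u_3 · u_2 = 0 (should be 0)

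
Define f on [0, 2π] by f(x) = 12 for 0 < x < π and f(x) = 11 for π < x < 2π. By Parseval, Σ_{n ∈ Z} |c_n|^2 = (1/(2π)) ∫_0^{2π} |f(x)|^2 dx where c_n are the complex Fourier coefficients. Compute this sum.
Σ |c_n|^2 = 265/2

Parseval equates the L^2 energy of f (normalised by 1/(2π)) with the ℓ^2 sum of its Fourier coefficients: (1/(2π)) ∫_0^{2π} |f|^2 = Σ |c_n|^2.
Compute the left side: (1/(2π)) [∫_0^π 12^2 dx + ∫_π^{2π} 11^2 dx] = (1/(2π)) · (144π + 121π) = (144 + 121)/2 = 265/2.
So Σ_{n ∈ Z} |c_n|^2 = 265/2.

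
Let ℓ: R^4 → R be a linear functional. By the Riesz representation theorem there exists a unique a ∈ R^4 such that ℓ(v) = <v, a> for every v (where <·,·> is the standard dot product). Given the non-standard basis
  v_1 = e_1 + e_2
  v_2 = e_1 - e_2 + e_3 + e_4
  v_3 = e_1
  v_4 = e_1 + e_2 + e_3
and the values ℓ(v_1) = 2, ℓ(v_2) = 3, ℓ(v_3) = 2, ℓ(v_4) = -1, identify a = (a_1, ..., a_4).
a = (2, 0, -3, 4)

Write a = (a_1, ..., a_4) in the standard basis. For each basis vector v_i, ℓ(v_i) = <v_i, a> is a linear equation in the a_j's. Collect the n equations into a matrix system V a = ℓ, where row i of V is v_i (expressed in the standard basis). Since V is invertible (lower-triangular with 1s on the diagonal, up to permutation), solve by back-substitution:
  V =
[[1, 1, 0, 0],
 [1, -1, 1, 1],
 [1, 0, 0, 0],
 [1, 1, 1, 0]]
  V a = (2, 3, 2, -1)
Solving gives a = (2, 0, -3, 4).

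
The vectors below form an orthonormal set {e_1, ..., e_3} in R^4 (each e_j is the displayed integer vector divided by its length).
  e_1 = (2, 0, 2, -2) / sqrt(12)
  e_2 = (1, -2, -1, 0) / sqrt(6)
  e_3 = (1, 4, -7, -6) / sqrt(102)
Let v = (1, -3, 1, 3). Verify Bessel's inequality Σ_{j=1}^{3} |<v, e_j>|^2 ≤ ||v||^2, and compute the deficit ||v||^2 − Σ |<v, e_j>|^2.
Σ |<v, e_j>|^2 = 971/51; ||v||^2 = 20; deficit = 49/51

Write each e_j = u_j / sqrt(<u_j, u_j>) where u_j is the displayed integer vector. Then <v, e_j> = <v, u_j> / sqrt(<u_j, u_j>), so |<v, e_j>|^2 = <v, u_j>^2 / <u_j, u_j>.
Coefficients: <v, e_1> = -2/sqrt(12), <v, e_2> = 6/sqrt(6), <v, e_3> = -36/sqrt(102).
Square and sum: Σ |<v, e_j>|^2 = 971/51.
Compute ||v||^2 = v·v = 20.
Deficit = 20 − 971/51 = 49/51 ≥ 0, confirming Bessel's inequality. (The deficit equals ||v − Σ <v,e_j> e_j||^2, the squared distance from v to span{e_j}.)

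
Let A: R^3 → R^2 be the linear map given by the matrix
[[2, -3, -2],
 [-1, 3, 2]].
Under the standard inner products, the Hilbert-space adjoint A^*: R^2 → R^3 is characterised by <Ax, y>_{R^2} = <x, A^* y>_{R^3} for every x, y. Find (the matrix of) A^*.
A^* = A^T =
[[2, -1],
 [-3, 3],
 [-2, 2]]

For real matrices with standard dot products, the defining identity <Ax, y> = <x, A^* y> gives (Ax)^T y = x^T (A^*) y, i.e. x^T A^T y = x^T (A^*) y. Since this holds for all x, y, we must have A^* = A^T. Therefore
A^* =
[[2, -1],
 [-3, 3],
 [-2, 2]].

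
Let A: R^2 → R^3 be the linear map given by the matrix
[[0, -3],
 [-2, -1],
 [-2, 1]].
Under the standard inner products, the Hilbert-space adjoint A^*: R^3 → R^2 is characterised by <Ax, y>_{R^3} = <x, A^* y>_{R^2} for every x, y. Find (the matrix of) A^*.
A^* = A^T =
[[0, -2, -2],
 [-3, -1, 1]]

For real matrices with standard dot products, the defining identity <Ax, y> = <x, A^* y> gives (Ax)^T y = x^T (A^*) y, i.e. x^T A^T y = x^T (A^*) y. Since this holds for all x, y, we must have A^* = A^T. Therefore
A^* =
[[0, -2, -2],
 [-3, -1, 1]].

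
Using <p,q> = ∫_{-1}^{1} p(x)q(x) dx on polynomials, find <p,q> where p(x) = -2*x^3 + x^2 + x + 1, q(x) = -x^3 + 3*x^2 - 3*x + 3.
<p,q> = 412/35

Expand the product: p(x)·q(x) = 2*x^6 - 7*x^5 + 8*x^4 - 7*x^3 + 3*x^2 + 3.
∫_{-1}^{1} of each monomial x^k gives [2/(k+1) if k even, 0 if k odd]. Integrating term-by-term (or equivalently evaluating the antiderivative F(x) = 2*x^7/7 - 7*x^6/6 + 8*x^5/5 - 7*x^4/4 + x^3 + 3*x at the endpoints):
  F(1) − F(−1) = 1247/420 − (-3697/420) = 412/35.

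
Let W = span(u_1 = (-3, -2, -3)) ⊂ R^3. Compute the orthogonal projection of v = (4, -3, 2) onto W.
proj_W(v) = (18/11, 12/11, 18/11)

Set up U = [u_1 | ... | u_1] ∈ R^(3×1). The projector onto W = col(U) is P = U (U^T U)^(-1) U^T.
Compute U^T U =
  [22],
and U^T v = (-12).
Solve U^T U · c = U^T v for the coefficients: c = (-6/11). The projection is proj_W(v) = U c.
Check: (v - proj_W(v)) · u_1 = 0  (should be 0).
Result: proj_W(v) = (18/11, 12/11, 18/11).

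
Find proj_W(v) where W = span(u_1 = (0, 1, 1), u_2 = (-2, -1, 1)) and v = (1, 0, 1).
proj_W(v) = (1/3, 2/3, 1/3)

Set up U = [u_1 | ... | u_2] ∈ R^(3×2). The projector onto W = col(U) is P = U (U^T U)^(-1) U^T.
Compute U^T U =
  [2, 0]
  [0, 6],
and U^T v = (1, -1).
Solve U^T U · c = U^T v for the coefficients: c = (1/2, -1/6). The projection is proj_W(v) = U c.
Check: (v - proj_W(v)) · u_1 = 0  (should be 0).
Check: (v - proj_W(v)) · u_2 = 0  (should be 0).
Result: proj_W(v) = (1/3, 2/3, 1/3).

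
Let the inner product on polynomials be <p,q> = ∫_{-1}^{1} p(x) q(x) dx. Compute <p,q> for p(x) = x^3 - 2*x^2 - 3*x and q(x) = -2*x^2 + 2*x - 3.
<p,q> = 12/5

Expand the product: p(x)·q(x) = -2*x^5 + 6*x^4 - x^3 + 9*x.
∫_{-1}^{1} of each monomial x^k gives [2/(k+1) if k even, 0 if k odd]. Integrating term-by-term (or equivalently evaluating the antiderivative F(x) = -x^6/3 + 6*x^5/5 - x^4/4 + 9*x^2/2 at the endpoints):
  F(1) − F(−1) = 307/60 − (163/60) = 12/5.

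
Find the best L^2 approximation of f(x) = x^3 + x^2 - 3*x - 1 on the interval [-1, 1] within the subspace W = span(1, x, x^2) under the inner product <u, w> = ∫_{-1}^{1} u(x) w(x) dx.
g(x) = x^2 - 12*x/5 - 1

The best approximation g ∈ W is the orthogonal projection of f onto W. Writing g = a_0 + a_1 x + a_2 x^2, the coefficients solve the normal equations G · a = b where
  G_{ij} = <φ_i, φ_j> and b_i = <f, φ_i>, with φ_0 = 1, φ_1 = x, φ_2 = x^2.
G =
  [2, 0, 2/3]
  [0, 2/3, 0]
  [2/3, 0, 2/5],
b = (-4/3, -8/5, -4/15).
Solving gives a_0 = -1, a_1 = -12/5, a_2 = 1, so
  g(x) = x^2 - 12*x/5 - 1.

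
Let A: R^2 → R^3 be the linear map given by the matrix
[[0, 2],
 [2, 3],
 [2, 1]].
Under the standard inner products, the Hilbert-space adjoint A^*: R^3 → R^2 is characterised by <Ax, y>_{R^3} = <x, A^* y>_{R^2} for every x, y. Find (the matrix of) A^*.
A^* = A^T =
[[0, 2, 2],
 [2, 3, 1]]

For real matrices with standard dot products, the defining identity <Ax, y> = <x, A^* y> gives (Ax)^T y = x^T (A^*) y, i.e. x^T A^T y = x^T (A^*) y. Since this holds for all x, y, we must have A^* = A^T. Therefore
A^* =
[[0, 2, 2],
 [2, 3, 1]].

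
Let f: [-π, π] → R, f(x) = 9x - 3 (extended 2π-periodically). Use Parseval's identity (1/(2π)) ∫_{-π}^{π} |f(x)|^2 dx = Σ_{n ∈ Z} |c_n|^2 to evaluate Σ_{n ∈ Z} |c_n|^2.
Σ |c_n|^2 = 27π^2 + 9

Expand and integrate term by term over [-π, π]:
  ∫ (9x)^2 dx = 81·(2π^3/3); ∫ 2·9·(-3)·x dx = 0 (odd integrand); ∫ (-3)^2 dx = 9·2π.
So (1/(2π)) ∫_{-π}^{π} (9x - 3)^2 dx = 81π^2/3 + 9 = 27π^2 + 9.
Parseval ⇒ Σ |c_n|^2 = 27π^2 + 9.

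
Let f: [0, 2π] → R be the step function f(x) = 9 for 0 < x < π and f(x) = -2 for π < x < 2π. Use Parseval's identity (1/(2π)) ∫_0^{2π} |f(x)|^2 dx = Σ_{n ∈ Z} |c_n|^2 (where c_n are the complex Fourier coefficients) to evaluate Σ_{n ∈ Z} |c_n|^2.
Σ |c_n|^2 = 85/2

Parseval equates the L^2 energy of f (normalised by 1/(2π)) with the ℓ^2 sum of its Fourier coefficients: (1/(2π)) ∫_0^{2π} |f|^2 = Σ |c_n|^2.
Compute the left side: (1/(2π)) [∫_0^π 9^2 dx + ∫_π^{2π} (-2)^2 dx] = (1/(2π)) · (81π + 4π) = (81 + 4)/2 = 85/2.
So Σ_{n ∈ Z} |c_n|^2 = 85/2.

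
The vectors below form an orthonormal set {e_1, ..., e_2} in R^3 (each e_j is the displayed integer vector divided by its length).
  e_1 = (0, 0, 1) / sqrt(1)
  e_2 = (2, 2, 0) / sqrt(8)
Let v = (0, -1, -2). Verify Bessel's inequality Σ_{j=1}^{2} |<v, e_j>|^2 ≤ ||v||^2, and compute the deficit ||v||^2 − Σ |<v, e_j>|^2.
Σ |<v, e_j>|^2 = 9/2; ||v||^2 = 5; deficit = 1/2

Write each e_j = u_j / sqrt(<u_j, u_j>) where u_j is the displayed integer vector. Then <v, e_j> = <v, u_j> / sqrt(<u_j, u_j>), so |<v, e_j>|^2 = <v, u_j>^2 / <u_j, u_j>.
Coefficients: <v, e_1> = -2/sqrt(1), <v, e_2> = -2/sqrt(8).
Square and sum: Σ |<v, e_j>|^2 = 9/2.
Compute ||v||^2 = v·v = 5.
Deficit = 5 − 9/2 = 1/2 ≥ 0, confirming Bessel's inequality. (The deficit equals ||v − Σ <v,e_j> e_j||^2, the squared distance from v to span{e_j}.)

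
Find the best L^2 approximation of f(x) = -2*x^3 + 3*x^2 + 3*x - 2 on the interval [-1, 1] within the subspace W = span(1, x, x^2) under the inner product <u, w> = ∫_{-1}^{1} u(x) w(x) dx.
g(x) = 3*x^2 + 9*x/5 - 2

The best approximation g ∈ W is the orthogonal projection of f onto W. Writing g = a_0 + a_1 x + a_2 x^2, the coefficients solve the normal equations G · a = b where
  G_{ij} = <φ_i, φ_j> and b_i = <f, φ_i>, with φ_0 = 1, φ_1 = x, φ_2 = x^2.
G =
  [2, 0, 2/3]
  [0, 2/3, 0]
  [2/3, 0, 2/5],
b = (-2, 6/5, -2/15).
Solving gives a_0 = -2, a_1 = 9/5, a_2 = 3, so
  g(x) = 3*x^2 + 9*x/5 - 2.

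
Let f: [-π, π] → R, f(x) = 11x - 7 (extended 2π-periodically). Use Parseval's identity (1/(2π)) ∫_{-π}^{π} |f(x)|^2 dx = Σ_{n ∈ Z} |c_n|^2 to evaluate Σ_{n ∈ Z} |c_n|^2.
Σ |c_n|^2 = 121π^2/3 + 49

Expand and integrate term by term over [-π, π]:
  ∫ (11x)^2 dx = 121·(2π^3/3); ∫ 2·11·(-7)·x dx = 0 (odd integrand); ∫ (-7)^2 dx = 49·2π.
So (1/(2π)) ∫_{-π}^{π} (11x - 7)^2 dx = 121π^2/3 + 49 = 121π^2/3 + 49.
Parseval ⇒ Σ |c_n|^2 = 121π^2/3 + 49.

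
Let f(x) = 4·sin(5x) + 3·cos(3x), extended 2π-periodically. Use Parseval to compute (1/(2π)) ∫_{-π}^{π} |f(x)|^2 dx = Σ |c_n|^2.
Σ |c_n|^2 = 25/2

Expand |f|^2 and use orthogonality of {sin(nx), cos(mx)} on [-π, π]:
  ∫_{-π}^{π} sin(nx)^2 dx = π, ∫ cos(mx)^2 dx = π, and cross terms integrate to 0.
So ∫_{-π}^{π} f(x)^2 dx = 4^2 · π + 3^2 · π = (16 + 9)π.
Divide by 2π: (16 + 9)/2 = 25/2.
By Parseval, this equals Σ |c_n|^2.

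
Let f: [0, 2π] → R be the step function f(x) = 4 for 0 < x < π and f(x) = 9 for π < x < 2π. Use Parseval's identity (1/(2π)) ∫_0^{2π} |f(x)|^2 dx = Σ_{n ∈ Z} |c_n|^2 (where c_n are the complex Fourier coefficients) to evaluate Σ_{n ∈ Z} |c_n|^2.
Σ |c_n|^2 = 97/2

Parseval equates the L^2 energy of f (normalised by 1/(2π)) with the ℓ^2 sum of its Fourier coefficients: (1/(2π)) ∫_0^{2π} |f|^2 = Σ |c_n|^2.
Compute the left side: (1/(2π)) [∫_0^π 4^2 dx + ∫_π^{2π} 9^2 dx] = (1/(2π)) · (16π + 81π) = (16 + 81)/2 = 97/2.
So Σ_{n ∈ Z} |c_n|^2 = 97/2.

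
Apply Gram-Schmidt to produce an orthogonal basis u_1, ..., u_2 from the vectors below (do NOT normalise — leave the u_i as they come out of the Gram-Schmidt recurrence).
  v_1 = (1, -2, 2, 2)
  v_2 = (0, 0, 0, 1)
Orthogonal basis:
  u_1 = (1, -2, 2, 2)
  u_2 = (-2/13, 4/13, -4/13, 9/13)

Apply the Gram-Schmidt recurrence
  u_1 = v_1
  u_i = v_i − Σ_{j<i} ((v_i · u_j) / (u_j · u_j)) · u_j.

Step by step this gives:
  u_1 = (1, -2, 2, 2)
  u_2 = (-2/13, 4/13, -4/13, 9/13)

Orthogonality check:
  u_2 · u_1 = 0 (should be 0)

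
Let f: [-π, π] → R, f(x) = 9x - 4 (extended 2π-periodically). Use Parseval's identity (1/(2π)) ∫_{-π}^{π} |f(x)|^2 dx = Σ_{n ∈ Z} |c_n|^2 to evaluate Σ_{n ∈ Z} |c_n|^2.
Σ |c_n|^2 = 27π^2 + 16

Expand and integrate term by term over [-π, π]:
  ∫ (9x)^2 dx = 81·(2π^3/3); ∫ 2·9·(-4)·x dx = 0 (odd integrand); ∫ (-4)^2 dx = 16·2π.
So (1/(2π)) ∫_{-π}^{π} (9x - 4)^2 dx = 81π^2/3 + 16 = 27π^2 + 16.
Parseval ⇒ Σ |c_n|^2 = 27π^2 + 16.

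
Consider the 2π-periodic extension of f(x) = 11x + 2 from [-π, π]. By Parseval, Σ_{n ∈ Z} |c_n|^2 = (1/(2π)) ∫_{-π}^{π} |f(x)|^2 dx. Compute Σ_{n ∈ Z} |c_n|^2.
Σ |c_n|^2 = 121π^2/3 + 4

Expand and integrate term by term over [-π, π]:
  ∫ (11x)^2 dx = 121·(2π^3/3); ∫ 2·11·(2)·x dx = 0 (odd integrand); ∫ 2^2 dx = 4·2π.
So (1/(2π)) ∫_{-π}^{π} (11x + 2)^2 dx = 121π^2/3 + 4 = 121π^2/3 + 4.
Parseval ⇒ Σ |c_n|^2 = 121π^2/3 + 4.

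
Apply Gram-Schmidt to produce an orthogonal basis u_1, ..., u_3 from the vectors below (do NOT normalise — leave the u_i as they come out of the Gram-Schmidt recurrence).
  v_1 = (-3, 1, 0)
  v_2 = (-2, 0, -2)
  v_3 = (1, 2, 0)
Orthogonal basis:
  u_1 = (-3, 1, 0)
  u_2 = (-1/5, -3/5, -2)
  u_3 = (7/11, 21/11, -7/11)

Apply the Gram-Schmidt recurrence
  u_1 = v_1
  u_i = v_i − Σ_{j<i} ((v_i · u_j) / (u_j · u_j)) · u_j.

Step by step this gives:
  u_1 = (-3, 1, 0)
  u_2 = (-1/5, -3/5, -2)
  u_3 = (7/11, 21/11, -7/11)

Orthogonality check:
  u_2 · u_1 = 0 (should be 0)
  u_3 · u_1 = 0 (should be 0)
  u_3 · u_2 = 0 (should be 0)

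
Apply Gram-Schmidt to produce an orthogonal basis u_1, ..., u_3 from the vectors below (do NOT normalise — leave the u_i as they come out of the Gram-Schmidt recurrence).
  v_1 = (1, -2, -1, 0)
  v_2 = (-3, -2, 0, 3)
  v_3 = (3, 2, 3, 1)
Orthogonal basis:
  u_1 = (1, -2, -1, 0)
  u_2 = (-19/6, -5/3, 1/6, 3)
  u_3 = (303/131, -6/131, 315/131, 299/131)

Apply the Gram-Schmidt recurrence
  u_1 = v_1
  u_i = v_i − Σ_{j<i} ((v_i · u_j) / (u_j · u_j)) · u_j.

Step by step this gives:
  u_1 = (1, -2, -1, 0)
  u_2 = (-19/6, -5/3, 1/6, 3)
  u_3 = (303/131, -6/131, 315/131, 299/131)

Orthogonality check:
  u_2 · u_1 = 0 (should be 0)
  u_3 · u_1 = 0 (should be 0)
  u_3 · u_2 = 0 (should be 0)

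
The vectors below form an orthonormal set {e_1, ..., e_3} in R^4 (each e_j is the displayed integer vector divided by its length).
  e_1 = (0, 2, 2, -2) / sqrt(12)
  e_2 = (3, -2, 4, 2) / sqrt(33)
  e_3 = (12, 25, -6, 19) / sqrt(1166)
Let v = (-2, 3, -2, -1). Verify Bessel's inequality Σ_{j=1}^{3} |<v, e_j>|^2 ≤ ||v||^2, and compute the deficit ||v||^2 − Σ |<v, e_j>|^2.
Σ |<v, e_j>|^2 = 936/53; ||v||^2 = 18; deficit = 18/53

Write each e_j = u_j / sqrt(<u_j, u_j>) where u_j is the displayed integer vector. Then <v, e_j> = <v, u_j> / sqrt(<u_j, u_j>), so |<v, e_j>|^2 = <v, u_j>^2 / <u_j, u_j>.
Coefficients: <v, e_1> = 4/sqrt(12), <v, e_2> = -22/sqrt(33), <v, e_3> = 44/sqrt(1166).
Square and sum: Σ |<v, e_j>|^2 = 936/53.
Compute ||v||^2 = v·v = 18.
Deficit = 18 − 936/53 = 18/53 ≥ 0, confirming Bessel's inequality. (The deficit equals ||v − Σ <v,e_j> e_j||^2, the squared distance from v to span{e_j}.)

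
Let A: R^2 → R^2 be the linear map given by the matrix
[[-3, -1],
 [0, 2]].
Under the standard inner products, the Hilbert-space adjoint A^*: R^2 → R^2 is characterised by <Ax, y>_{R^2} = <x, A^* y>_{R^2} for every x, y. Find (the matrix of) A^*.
A^* = A^T =
[[-3, 0],
 [-1, 2]]

For real matrices with standard dot products, the defining identity <Ax, y> = <x, A^* y> gives (Ax)^T y = x^T (A^*) y, i.e. x^T A^T y = x^T (A^*) y. Since this holds for all x, y, we must have A^* = A^T. Therefore
A^* =
[[-3, 0],
 [-1, 2]].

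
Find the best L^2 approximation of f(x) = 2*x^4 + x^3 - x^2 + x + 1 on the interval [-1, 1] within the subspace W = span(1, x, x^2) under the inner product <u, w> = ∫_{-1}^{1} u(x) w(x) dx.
g(x) = 5*x^2/7 + 8*x/5 + 29/35

The best approximation g ∈ W is the orthogonal projection of f onto W. Writing g = a_0 + a_1 x + a_2 x^2, the coefficients solve the normal equations G · a = b where
  G_{ij} = <φ_i, φ_j> and b_i = <f, φ_i>, with φ_0 = 1, φ_1 = x, φ_2 = x^2.
G =
  [2, 0, 2/3]
  [0, 2/3, 0]
  [2/3, 0, 2/5],
b = (32/15, 16/15, 88/105).
Solving gives a_0 = 29/35, a_1 = 8/5, a_2 = 5/7, so
  g(x) = 5*x^2/7 + 8*x/5 + 29/35.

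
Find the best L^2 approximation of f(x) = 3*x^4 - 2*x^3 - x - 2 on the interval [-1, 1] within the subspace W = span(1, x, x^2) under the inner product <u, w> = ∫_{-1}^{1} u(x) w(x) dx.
g(x) = 18*x^2/7 - 11*x/5 - 79/35

The best approximation g ∈ W is the orthogonal projection of f onto W. Writing g = a_0 + a_1 x + a_2 x^2, the coefficients solve the normal equations G · a = b where
  G_{ij} = <φ_i, φ_j> and b_i = <f, φ_i>, with φ_0 = 1, φ_1 = x, φ_2 = x^2.
G =
  [2, 0, 2/3]
  [0, 2/3, 0]
  [2/3, 0, 2/5],
b = (-14/5, -22/15, -10/21).
Solving gives a_0 = -79/35, a_1 = -11/5, a_2 = 18/7, so
  g(x) = 18*x^2/7 - 11*x/5 - 79/35.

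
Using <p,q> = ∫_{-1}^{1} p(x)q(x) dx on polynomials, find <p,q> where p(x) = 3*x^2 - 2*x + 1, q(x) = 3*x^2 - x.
<p,q> = 104/15

Expand the product: p(x)·q(x) = 9*x^4 - 9*x^3 + 5*x^2 - x.
∫_{-1}^{1} of each monomial x^k gives [2/(k+1) if k even, 0 if k odd]. Integrating term-by-term (or equivalently evaluating the antiderivative F(x) = 9*x^5/5 - 9*x^4/4 + 5*x^3/3 - x^2/2 at the endpoints):
  F(1) − F(−1) = 43/60 − (-373/60) = 104/15.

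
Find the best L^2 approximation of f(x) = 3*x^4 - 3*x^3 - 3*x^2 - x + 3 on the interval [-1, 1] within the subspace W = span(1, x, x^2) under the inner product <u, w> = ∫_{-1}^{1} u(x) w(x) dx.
g(x) = -3*x^2/7 - 14*x/5 + 96/35

The best approximation g ∈ W is the orthogonal projection of f onto W. Writing g = a_0 + a_1 x + a_2 x^2, the coefficients solve the normal equations G · a = b where
  G_{ij} = <φ_i, φ_j> and b_i = <f, φ_i>, with φ_0 = 1, φ_1 = x, φ_2 = x^2.
G =
  [2, 0, 2/3]
  [0, 2/3, 0]
  [2/3, 0, 2/5],
b = (26/5, -28/15, 58/35).
Solving gives a_0 = 96/35, a_1 = -14/5, a_2 = -3/7, so
  g(x) = -3*x^2/7 - 14*x/5 + 96/35.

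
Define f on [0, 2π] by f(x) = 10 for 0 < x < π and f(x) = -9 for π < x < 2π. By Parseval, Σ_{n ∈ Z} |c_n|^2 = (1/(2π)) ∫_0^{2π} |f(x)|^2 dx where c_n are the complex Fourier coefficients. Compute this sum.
Σ |c_n|^2 = 181/2

Parseval equates the L^2 energy of f (normalised by 1/(2π)) with the ℓ^2 sum of its Fourier coefficients: (1/(2π)) ∫_0^{2π} |f|^2 = Σ |c_n|^2.
Compute the left side: (1/(2π)) [∫_0^π 10^2 dx + ∫_π^{2π} (-9)^2 dx] = (1/(2π)) · (100π + 81π) = (100 + 81)/2 = 181/2.
So Σ_{n ∈ Z} |c_n|^2 = 181/2.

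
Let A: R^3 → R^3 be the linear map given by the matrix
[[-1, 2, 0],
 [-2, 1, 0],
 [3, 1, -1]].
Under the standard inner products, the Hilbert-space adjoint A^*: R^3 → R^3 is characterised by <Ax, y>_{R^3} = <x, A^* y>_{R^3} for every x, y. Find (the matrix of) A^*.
A^* = A^T =
[[-1, -2, 3],
 [2, 1, 1],
 [0, 0, -1]]

For real matrices with standard dot products, the defining identity <Ax, y> = <x, A^* y> gives (Ax)^T y = x^T (A^*) y, i.e. x^T A^T y = x^T (A^*) y. Since this holds for all x, y, we must have A^* = A^T. Therefore
A^* =
[[-1, -2, 3],
 [2, 1, 1],
 [0, 0, -1]].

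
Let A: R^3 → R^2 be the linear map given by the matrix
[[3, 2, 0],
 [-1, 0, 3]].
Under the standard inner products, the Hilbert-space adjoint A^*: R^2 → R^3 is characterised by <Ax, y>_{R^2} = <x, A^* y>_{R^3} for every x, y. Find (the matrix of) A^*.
A^* = A^T =
[[3, -1],
 [2, 0],
 [0, 3]]

For real matrices with standard dot products, the defining identity <Ax, y> = <x, A^* y> gives (Ax)^T y = x^T (A^*) y, i.e. x^T A^T y = x^T (A^*) y. Since this holds for all x, y, we must have A^* = A^T. Therefore
A^* =
[[3, -1],
 [2, 0],
 [0, 3]].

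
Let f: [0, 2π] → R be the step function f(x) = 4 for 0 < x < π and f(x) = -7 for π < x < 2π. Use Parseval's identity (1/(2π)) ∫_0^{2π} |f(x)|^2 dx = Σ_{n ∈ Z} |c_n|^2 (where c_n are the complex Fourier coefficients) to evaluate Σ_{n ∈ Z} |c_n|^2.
Σ |c_n|^2 = 65/2

Parseval equates the L^2 energy of f (normalised by 1/(2π)) with the ℓ^2 sum of its Fourier coefficients: (1/(2π)) ∫_0^{2π} |f|^2 = Σ |c_n|^2.
Compute the left side: (1/(2π)) [∫_0^π 4^2 dx + ∫_π^{2π} (-7)^2 dx] = (1/(2π)) · (16π + 49π) = (16 + 49)/2 = 65/2.
So Σ_{n ∈ Z} |c_n|^2 = 65/2.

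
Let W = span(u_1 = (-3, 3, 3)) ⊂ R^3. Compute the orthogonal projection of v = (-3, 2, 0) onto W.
proj_W(v) = (-5/3, 5/3, 5/3)

Set up U = [u_1 | ... | u_1] ∈ R^(3×1). The projector onto W = col(U) is P = U (U^T U)^(-1) U^T.
Compute U^T U =
  [27],
and U^T v = (15).
Solve U^T U · c = U^T v for the coefficients: c = (5/9). The projection is proj_W(v) = U c.
Check: (v - proj_W(v)) · u_1 = 0  (should be 0).
Result: proj_W(v) = (-5/3, 5/3, 5/3).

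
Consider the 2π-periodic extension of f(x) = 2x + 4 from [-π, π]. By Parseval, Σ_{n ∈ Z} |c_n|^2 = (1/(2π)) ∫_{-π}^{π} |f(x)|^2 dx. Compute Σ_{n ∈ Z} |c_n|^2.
Σ |c_n|^2 = 4π^2/3 + 16

Expand and integrate term by term over [-π, π]:
  ∫ (2x)^2 dx = 4·(2π^3/3); ∫ 2·2·(4)·x dx = 0 (odd integrand); ∫ 4^2 dx = 16·2π.
So (1/(2π)) ∫_{-π}^{π} (2x + 4)^2 dx = 4π^2/3 + 16 = 4π^2/3 + 16.
Parseval ⇒ Σ |c_n|^2 = 4π^2/3 + 16.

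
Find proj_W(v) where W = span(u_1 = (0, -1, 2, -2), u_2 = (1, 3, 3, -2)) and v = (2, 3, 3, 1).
proj_W(v) = (155/158, 284/79, 259/158, -52/79)

Set up U = [u_1 | ... | u_2] ∈ R^(4×2). The projector onto W = col(U) is P = U (U^T U)^(-1) U^T.
Compute U^T U =
  [9, 7]
  [7, 23],
and U^T v = (1, 18).
Solve U^T U · c = U^T v for the coefficients: c = (-103/158, 155/158). The projection is proj_W(v) = U c.
Check: (v - proj_W(v)) · u_1 = 0  (should be 0).
Check: (v - proj_W(v)) · u_2 = 0  (should be 0).
Result: proj_W(v) = (155/158, 284/79, 259/158, -52/79).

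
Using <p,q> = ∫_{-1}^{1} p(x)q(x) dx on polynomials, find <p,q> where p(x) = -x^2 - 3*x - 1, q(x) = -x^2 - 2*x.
<p,q> = 76/15

Expand the product: p(x)·q(x) = x^4 + 5*x^3 + 7*x^2 + 2*x.
∫_{-1}^{1} of each monomial x^k gives [2/(k+1) if k even, 0 if k odd]. Integrating term-by-term (or equivalently evaluating the antiderivative F(x) = x^5/5 + 5*x^4/4 + 7*x^3/3 + x^2 at the endpoints):
  F(1) − F(−1) = 287/60 − (-17/60) = 76/15.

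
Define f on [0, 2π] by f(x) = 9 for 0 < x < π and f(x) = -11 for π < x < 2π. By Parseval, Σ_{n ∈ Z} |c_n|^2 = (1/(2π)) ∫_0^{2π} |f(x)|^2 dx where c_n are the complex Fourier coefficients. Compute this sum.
Σ |c_n|^2 = 101

Parseval equates the L^2 energy of f (normalised by 1/(2π)) with the ℓ^2 sum of its Fourier coefficients: (1/(2π)) ∫_0^{2π} |f|^2 = Σ |c_n|^2.
Compute the left side: (1/(2π)) [∫_0^π 9^2 dx + ∫_π^{2π} (-11)^2 dx] = (1/(2π)) · (81π + 121π) = (81 + 121)/2 = 101.
So Σ_{n ∈ Z} |c_n|^2 = 101.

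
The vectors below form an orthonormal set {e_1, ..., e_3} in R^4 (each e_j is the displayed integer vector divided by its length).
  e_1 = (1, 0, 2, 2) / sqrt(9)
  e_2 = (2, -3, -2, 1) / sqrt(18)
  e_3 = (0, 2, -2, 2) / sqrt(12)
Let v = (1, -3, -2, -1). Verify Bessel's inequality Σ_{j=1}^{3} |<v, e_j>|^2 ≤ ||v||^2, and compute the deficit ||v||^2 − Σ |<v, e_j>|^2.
Σ |<v, e_j>|^2 = 15; ||v||^2 = 15; deficit = 0

Write each e_j = u_j / sqrt(<u_j, u_j>) where u_j is the displayed integer vector. Then <v, e_j> = <v, u_j> / sqrt(<u_j, u_j>), so |<v, e_j>|^2 = <v, u_j>^2 / <u_j, u_j>.
Coefficients: <v, e_1> = -5/sqrt(9), <v, e_2> = 14/sqrt(18), <v, e_3> = -4/sqrt(12).
Square and sum: Σ |<v, e_j>|^2 = 15.
Compute ||v||^2 = v·v = 15.
Deficit = 15 − 15 = 0 ≥ 0, confirming Bessel's inequality. (The deficit equals ||v − Σ <v,e_j> e_j||^2, the squared distance from v to span{e_j}.)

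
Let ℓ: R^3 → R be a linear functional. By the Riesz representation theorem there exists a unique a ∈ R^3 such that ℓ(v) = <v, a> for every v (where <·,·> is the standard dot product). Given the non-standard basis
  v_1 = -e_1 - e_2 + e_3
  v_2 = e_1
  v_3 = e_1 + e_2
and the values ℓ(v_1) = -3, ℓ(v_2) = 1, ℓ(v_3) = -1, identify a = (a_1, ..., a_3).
a = (1, -2, -4)

Write a = (a_1, ..., a_3) in the standard basis. For each basis vector v_i, ℓ(v_i) = <v_i, a> is a linear equation in the a_j's. Collect the n equations into a matrix system V a = ℓ, where row i of V is v_i (expressed in the standard basis). Since V is invertible (lower-triangular with 1s on the diagonal, up to permutation), solve by back-substitution:
  V =
[[-1, -1, 1],
 [1, 0, 0],
 [1, 1, 0]]
  V a = (-3, 1, -1)
Solving gives a = (1, -2, -4).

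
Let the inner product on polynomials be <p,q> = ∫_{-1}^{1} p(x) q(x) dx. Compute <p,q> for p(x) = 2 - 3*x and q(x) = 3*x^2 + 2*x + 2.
<p,q> = 8

Expand the product: p(x)·q(x) = -9*x^3 - 2*x + 4.
∫_{-1}^{1} of each monomial x^k gives [2/(k+1) if k even, 0 if k odd]. Integrating term-by-term (or equivalently evaluating the antiderivative F(x) = -9*x^4/4 - x^2 + 4*x at the endpoints):
  F(1) − F(−1) = 3/4 − (-29/4) = 8.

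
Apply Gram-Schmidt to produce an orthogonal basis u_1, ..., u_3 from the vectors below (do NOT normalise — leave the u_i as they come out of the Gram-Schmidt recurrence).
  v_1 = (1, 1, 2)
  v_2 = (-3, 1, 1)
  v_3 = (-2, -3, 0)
Orthogonal basis:
  u_1 = (1, 1, 2)
  u_2 = (-3, 1, 1)
  u_3 = (-23/66, -161/66, 46/33)

Apply the Gram-Schmidt recurrence
  u_1 = v_1
  u_i = v_i − Σ_{j<i} ((v_i · u_j) / (u_j · u_j)) · u_j.

Step by step this gives:
  u_1 = (1, 1, 2)
  u_2 = (-3, 1, 1)
  u_3 = (-23/66, -161/66, 46/33)

Orthogonality check:
  u_2 · u_1 = 0 (should be 0)
  u_3 · u_1 = 0 (should be 0)
  u_3 · u_2 = 0 (should be 0)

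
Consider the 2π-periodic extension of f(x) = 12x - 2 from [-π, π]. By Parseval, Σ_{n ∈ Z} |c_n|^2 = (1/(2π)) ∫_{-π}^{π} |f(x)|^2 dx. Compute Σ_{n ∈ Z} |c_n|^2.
Σ |c_n|^2 = 48π^2 + 4

Expand and integrate term by term over [-π, π]:
  ∫ (12x)^2 dx = 144·(2π^3/3); ∫ 2·12·(-2)·x dx = 0 (odd integrand); ∫ (-2)^2 dx = 4·2π.
So (1/(2π)) ∫_{-π}^{π} (12x - 2)^2 dx = 144π^2/3 + 4 = 48π^2 + 4.
Parseval ⇒ Σ |c_n|^2 = 48π^2 + 4.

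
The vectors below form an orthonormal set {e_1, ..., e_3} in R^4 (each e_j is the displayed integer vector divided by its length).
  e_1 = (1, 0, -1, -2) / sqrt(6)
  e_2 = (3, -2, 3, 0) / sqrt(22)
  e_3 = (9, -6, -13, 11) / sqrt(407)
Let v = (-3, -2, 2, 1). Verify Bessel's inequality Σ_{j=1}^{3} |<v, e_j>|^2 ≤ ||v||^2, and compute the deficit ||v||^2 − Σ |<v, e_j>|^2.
Σ |<v, e_j>|^2 = 1157/111; ||v||^2 = 18; deficit = 841/111

Write each e_j = u_j / sqrt(<u_j, u_j>) where u_j is the displayed integer vector. Then <v, e_j> = <v, u_j> / sqrt(<u_j, u_j>), so |<v, e_j>|^2 = <v, u_j>^2 / <u_j, u_j>.
Coefficients: <v, e_1> = -7/sqrt(6), <v, e_2> = 1/sqrt(22), <v, e_3> = -30/sqrt(407).
Square and sum: Σ |<v, e_j>|^2 = 1157/111.
Compute ||v||^2 = v·v = 18.
Deficit = 18 − 1157/111 = 841/111 ≥ 0, confirming Bessel's inequality. (The deficit equals ||v − Σ <v,e_j> e_j||^2, the squared distance from v to span{e_j}.)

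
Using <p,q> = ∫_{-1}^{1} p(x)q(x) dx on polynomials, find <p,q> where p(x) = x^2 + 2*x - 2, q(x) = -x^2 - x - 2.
<p,q> = 94/15

Expand the product: p(x)·q(x) = -x^4 - 3*x^3 - 2*x^2 - 2*x + 4.
∫_{-1}^{1} of each monomial x^k gives [2/(k+1) if k even, 0 if k odd]. Integrating term-by-term (or equivalently evaluating the antiderivative F(x) = -x^5/5 - 3*x^4/4 - 2*x^3/3 - x^2 + 4*x at the endpoints):
  F(1) − F(−1) = 83/60 − (-293/60) = 94/15.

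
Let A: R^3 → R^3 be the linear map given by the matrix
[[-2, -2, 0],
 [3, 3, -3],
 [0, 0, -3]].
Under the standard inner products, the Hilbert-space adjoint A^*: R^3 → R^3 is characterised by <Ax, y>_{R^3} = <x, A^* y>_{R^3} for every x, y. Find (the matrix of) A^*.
A^* = A^T =
[[-2, 3, 0],
 [-2, 3, 0],
 [0, -3, -3]]

For real matrices with standard dot products, the defining identity <Ax, y> = <x, A^* y> gives (Ax)^T y = x^T (A^*) y, i.e. x^T A^T y = x^T (A^*) y. Since this holds for all x, y, we must have A^* = A^T. Therefore
A^* =
[[-2, 3, 0],
 [-2, 3, 0],
 [0, -3, -3]].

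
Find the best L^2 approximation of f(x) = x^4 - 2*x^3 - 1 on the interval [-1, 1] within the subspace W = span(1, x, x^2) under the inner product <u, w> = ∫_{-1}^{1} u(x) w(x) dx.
g(x) = 6*x^2/7 - 6*x/5 - 38/35

The best approximation g ∈ W is the orthogonal projection of f onto W. Writing g = a_0 + a_1 x + a_2 x^2, the coefficients solve the normal equations G · a = b where
  G_{ij} = <φ_i, φ_j> and b_i = <f, φ_i>, with φ_0 = 1, φ_1 = x, φ_2 = x^2.
G =
  [2, 0, 2/3]
  [0, 2/3, 0]
  [2/3, 0, 2/5],
b = (-8/5, -4/5, -8/21).
Solving gives a_0 = -38/35, a_1 = -6/5, a_2 = 6/7, so
  g(x) = 6*x^2/7 - 6*x/5 - 38/35.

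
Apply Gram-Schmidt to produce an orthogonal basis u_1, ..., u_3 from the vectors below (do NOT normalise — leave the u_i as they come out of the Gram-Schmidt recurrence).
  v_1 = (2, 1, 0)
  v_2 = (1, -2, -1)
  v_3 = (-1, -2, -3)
Orthogonal basis:
  u_1 = (2, 1, 0)
  u_2 = (1, -2, -1)
  u_3 = (-2/5, 4/5, -2)

Apply the Gram-Schmidt recurrence
  u_1 = v_1
  u_i = v_i − Σ_{j<i} ((v_i · u_j) / (u_j · u_j)) · u_j.

Step by step this gives:
  u_1 = (2, 1, 0)
  u_2 = (1, -2, -1)
  u_3 = (-2/5, 4/5, -2)

Orthogonality check:
  u_2 · u_1 = 0 (should be 0)
  u_3 · u_1 = 0 (should be 0)
  u_3 · u_2 = 0 (should be 0)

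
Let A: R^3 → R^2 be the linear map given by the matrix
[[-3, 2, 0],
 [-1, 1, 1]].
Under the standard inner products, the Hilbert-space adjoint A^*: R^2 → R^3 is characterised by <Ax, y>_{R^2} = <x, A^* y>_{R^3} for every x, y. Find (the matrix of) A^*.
A^* = A^T =
[[-3, -1],
 [2, 1],
 [0, 1]]

For real matrices with standard dot products, the defining identity <Ax, y> = <x, A^* y> gives (Ax)^T y = x^T (A^*) y, i.e. x^T A^T y = x^T (A^*) y. Since this holds for all x, y, we must have A^* = A^T. Therefore
A^* =
[[-3, -1],
 [2, 1],
 [0, 1]].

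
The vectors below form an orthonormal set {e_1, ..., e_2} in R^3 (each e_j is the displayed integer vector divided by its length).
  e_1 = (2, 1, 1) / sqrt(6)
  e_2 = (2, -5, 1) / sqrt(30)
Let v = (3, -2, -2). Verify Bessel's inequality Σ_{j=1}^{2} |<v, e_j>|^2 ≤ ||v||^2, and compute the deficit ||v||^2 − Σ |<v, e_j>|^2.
Σ |<v, e_j>|^2 = 36/5; ||v||^2 = 17; deficit = 49/5

Write each e_j = u_j / sqrt(<u_j, u_j>) where u_j is the displayed integer vector. Then <v, e_j> = <v, u_j> / sqrt(<u_j, u_j>), so |<v, e_j>|^2 = <v, u_j>^2 / <u_j, u_j>.
Coefficients: <v, e_1> = 2/sqrt(6), <v, e_2> = 14/sqrt(30).
Square and sum: Σ |<v, e_j>|^2 = 36/5.
Compute ||v||^2 = v·v = 17.
Deficit = 17 − 36/5 = 49/5 ≥ 0, confirming Bessel's inequality. (The deficit equals ||v − Σ <v,e_j> e_j||^2, the squared distance from v to span{e_j}.)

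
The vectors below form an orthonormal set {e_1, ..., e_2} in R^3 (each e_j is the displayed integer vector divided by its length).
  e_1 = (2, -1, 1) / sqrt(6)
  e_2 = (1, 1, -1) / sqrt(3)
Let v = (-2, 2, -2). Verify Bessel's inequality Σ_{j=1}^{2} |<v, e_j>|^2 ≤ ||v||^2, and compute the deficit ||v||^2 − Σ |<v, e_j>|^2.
Σ |<v, e_j>|^2 = 12; ||v||^2 = 12; deficit = 0

Write each e_j = u_j / sqrt(<u_j, u_j>) where u_j is the displayed integer vector. Then <v, e_j> = <v, u_j> / sqrt(<u_j, u_j>), so |<v, e_j>|^2 = <v, u_j>^2 / <u_j, u_j>.
Coefficients: <v, e_1> = -8/sqrt(6), <v, e_2> = 2/sqrt(3).
Square and sum: Σ |<v, e_j>|^2 = 12.
Compute ||v||^2 = v·v = 12.
Deficit = 12 − 12 = 0 ≥ 0, confirming Bessel's inequality. (The deficit equals ||v − Σ <v,e_j> e_j||^2, the squared distance from v to span{e_j}.)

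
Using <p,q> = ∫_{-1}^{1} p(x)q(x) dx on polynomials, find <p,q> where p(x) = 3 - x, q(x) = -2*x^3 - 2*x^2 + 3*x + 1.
<p,q> = 4/5

Expand the product: p(x)·q(x) = 2*x^4 - 4*x^3 - 9*x^2 + 8*x + 3.
∫_{-1}^{1} of each monomial x^k gives [2/(k+1) if k even, 0 if k odd]. Integrating term-by-term (or equivalently evaluating the antiderivative F(x) = 2*x^5/5 - x^4 - 3*x^3 + 4*x^2 + 3*x at the endpoints):
  F(1) − F(−1) = 17/5 − (13/5) = 4/5.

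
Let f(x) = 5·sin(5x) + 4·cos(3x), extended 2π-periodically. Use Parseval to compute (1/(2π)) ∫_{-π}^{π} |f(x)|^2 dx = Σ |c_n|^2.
Σ |c_n|^2 = 41/2

Expand |f|^2 and use orthogonality of {sin(nx), cos(mx)} on [-π, π]:
  ∫_{-π}^{π} sin(nx)^2 dx = π, ∫ cos(mx)^2 dx = π, and cross terms integrate to 0.
So ∫_{-π}^{π} f(x)^2 dx = 5^2 · π + 4^2 · π = (25 + 16)π.
Divide by 2π: (25 + 16)/2 = 41/2.
By Parseval, this equals Σ |c_n|^2.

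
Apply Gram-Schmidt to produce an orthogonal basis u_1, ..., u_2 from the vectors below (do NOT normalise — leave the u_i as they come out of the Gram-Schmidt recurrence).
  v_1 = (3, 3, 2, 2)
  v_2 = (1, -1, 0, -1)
Orthogonal basis:
  u_1 = (3, 3, 2, 2)
  u_2 = (16/13, -10/13, 2/13, -11/13)

Apply the Gram-Schmidt recurrence
  u_1 = v_1
  u_i = v_i − Σ_{j<i} ((v_i · u_j) / (u_j · u_j)) · u_j.

Step by step this gives:
  u_1 = (3, 3, 2, 2)
  u_2 = (16/13, -10/13, 2/13, -11/13)

Orthogonality check:
  u_2 · u_1 = 0 (should be 0)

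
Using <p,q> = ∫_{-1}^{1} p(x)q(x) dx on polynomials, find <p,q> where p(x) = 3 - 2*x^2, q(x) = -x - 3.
<p,q> = -14

Expand the product: p(x)·q(x) = 2*x^3 + 6*x^2 - 3*x - 9.
∫_{-1}^{1} of each monomial x^k gives [2/(k+1) if k even, 0 if k odd]. Integrating term-by-term (or equivalently evaluating the antiderivative F(x) = x^4/2 + 2*x^3 - 3*x^2/2 - 9*x at the endpoints):
  F(1) − F(−1) = -8 − (6) = -14.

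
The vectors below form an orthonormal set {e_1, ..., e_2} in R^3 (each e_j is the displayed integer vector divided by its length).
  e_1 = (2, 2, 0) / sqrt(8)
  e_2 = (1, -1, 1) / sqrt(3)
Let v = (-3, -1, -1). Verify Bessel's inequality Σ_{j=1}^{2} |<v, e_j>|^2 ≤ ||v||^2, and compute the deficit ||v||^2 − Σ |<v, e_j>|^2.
Σ |<v, e_j>|^2 = 11; ||v||^2 = 11; deficit = 0

Write each e_j = u_j / sqrt(<u_j, u_j>) where u_j is the displayed integer vector. Then <v, e_j> = <v, u_j> / sqrt(<u_j, u_j>), so |<v, e_j>|^2 = <v, u_j>^2 / <u_j, u_j>.
Coefficients: <v, e_1> = -8/sqrt(8), <v, e_2> = -3/sqrt(3).
Square and sum: Σ |<v, e_j>|^2 = 11.
Compute ||v||^2 = v·v = 11.
Deficit = 11 − 11 = 0 ≥ 0, confirming Bessel's inequality. (The deficit equals ||v − Σ <v,e_j> e_j||^2, the squared distance from v to span{e_j}.)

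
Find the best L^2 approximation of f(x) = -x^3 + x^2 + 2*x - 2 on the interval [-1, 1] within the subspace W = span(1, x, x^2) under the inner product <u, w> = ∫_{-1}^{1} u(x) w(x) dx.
g(x) = x^2 + 7*x/5 - 2

The best approximation g ∈ W is the orthogonal projection of f onto W. Writing g = a_0 + a_1 x + a_2 x^2, the coefficients solve the normal equations G · a = b where
  G_{ij} = <φ_i, φ_j> and b_i = <f, φ_i>, with φ_0 = 1, φ_1 = x, φ_2 = x^2.
G =
  [2, 0, 2/3]
  [0, 2/3, 0]
  [2/3, 0, 2/5],
b = (-10/3, 14/15, -14/15).
Solving gives a_0 = -2, a_1 = 7/5, a_2 = 1, so
  g(x) = x^2 + 7*x/5 - 2.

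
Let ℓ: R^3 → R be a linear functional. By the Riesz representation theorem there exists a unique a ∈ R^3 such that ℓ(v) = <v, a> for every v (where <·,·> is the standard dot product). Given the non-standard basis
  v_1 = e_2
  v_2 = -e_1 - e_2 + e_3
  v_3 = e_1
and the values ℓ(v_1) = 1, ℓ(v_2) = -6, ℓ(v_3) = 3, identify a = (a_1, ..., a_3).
a = (3, 1, -2)

Write a = (a_1, ..., a_3) in the standard basis. For each basis vector v_i, ℓ(v_i) = <v_i, a> is a linear equation in the a_j's. Collect the n equations into a matrix system V a = ℓ, where row i of V is v_i (expressed in the standard basis). Since V is invertible (lower-triangular with 1s on the diagonal, up to permutation), solve by back-substitution:
  V =
[[0, 1, 0],
 [-1, -1, 1],
 [1, 0, 0]]
  V a = (1, -6, 3)
Solving gives a = (3, 1, -2).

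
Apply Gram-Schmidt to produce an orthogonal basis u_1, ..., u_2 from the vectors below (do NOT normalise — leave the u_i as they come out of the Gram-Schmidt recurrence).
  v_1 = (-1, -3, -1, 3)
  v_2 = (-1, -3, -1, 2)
Orthogonal basis:
  u_1 = (-1, -3, -1, 3)
  u_2 = (-3/20, -9/20, -3/20, -11/20)

Apply the Gram-Schmidt recurrence
  u_1 = v_1
  u_i = v_i − Σ_{j<i} ((v_i · u_j) / (u_j · u_j)) · u_j.

Step by step this gives:
  u_1 = (-1, -3, -1, 3)
  u_2 = (-3/20, -9/20, -3/20, -11/20)

Orthogonality check:
  u_2 · u_1 = 0 (should be 0)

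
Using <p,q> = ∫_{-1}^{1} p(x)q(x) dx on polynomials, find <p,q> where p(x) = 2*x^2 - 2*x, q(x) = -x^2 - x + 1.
<p,q> = 28/15

Expand the product: p(x)·q(x) = -2*x^4 + 4*x^2 - 2*x.
∫_{-1}^{1} of each monomial x^k gives [2/(k+1) if k even, 0 if k odd]. Integrating term-by-term (or equivalently evaluating the antiderivative F(x) = -2*x^5/5 + 4*x^3/3 - x^2 at the endpoints):
  F(1) − F(−1) = -1/15 − (-29/15) = 28/15.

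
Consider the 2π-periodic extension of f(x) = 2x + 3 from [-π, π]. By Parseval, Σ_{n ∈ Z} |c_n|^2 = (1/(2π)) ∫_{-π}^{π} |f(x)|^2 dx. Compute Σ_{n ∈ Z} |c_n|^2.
Σ |c_n|^2 = 4π^2/3 + 9

Expand and integrate term by term over [-π, π]:
  ∫ (2x)^2 dx = 4·(2π^3/3); ∫ 2·2·(3)·x dx = 0 (odd integrand); ∫ 3^2 dx = 9·2π.
So (1/(2π)) ∫_{-π}^{π} (2x + 3)^2 dx = 4π^2/3 + 9 = 4π^2/3 + 9.
Parseval ⇒ Σ |c_n|^2 = 4π^2/3 + 9.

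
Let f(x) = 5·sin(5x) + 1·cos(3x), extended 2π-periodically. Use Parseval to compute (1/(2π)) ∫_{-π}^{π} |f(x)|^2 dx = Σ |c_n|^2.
Σ |c_n|^2 = 13

Expand |f|^2 and use orthogonality of {sin(nx), cos(mx)} on [-π, π]:
  ∫_{-π}^{π} sin(nx)^2 dx = π, ∫ cos(mx)^2 dx = π, and cross terms integrate to 0.
So ∫_{-π}^{π} f(x)^2 dx = 5^2 · π + 1^2 · π = (25 + 1)π.
Divide by 2π: (25 + 1)/2 = 13.
By Parseval, this equals Σ |c_n|^2.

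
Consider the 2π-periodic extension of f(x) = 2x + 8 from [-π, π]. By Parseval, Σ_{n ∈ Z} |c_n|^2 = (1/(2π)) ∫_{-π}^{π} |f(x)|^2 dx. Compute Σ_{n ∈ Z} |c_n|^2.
Σ |c_n|^2 = 4π^2/3 + 64

Expand and integrate term by term over [-π, π]:
  ∫ (2x)^2 dx = 4·(2π^3/3); ∫ 2·2·(8)·x dx = 0 (odd integrand); ∫ 8^2 dx = 64·2π.
So (1/(2π)) ∫_{-π}^{π} (2x + 8)^2 dx = 4π^2/3 + 64 = 4π^2/3 + 64.
Parseval ⇒ Σ |c_n|^2 = 4π^2/3 + 64.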